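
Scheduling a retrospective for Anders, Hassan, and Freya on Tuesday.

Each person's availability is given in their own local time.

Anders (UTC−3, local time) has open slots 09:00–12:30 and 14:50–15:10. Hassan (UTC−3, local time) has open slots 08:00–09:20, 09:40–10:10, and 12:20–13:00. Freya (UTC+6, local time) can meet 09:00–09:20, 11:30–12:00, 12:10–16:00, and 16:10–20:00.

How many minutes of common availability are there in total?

Anders → UTC: 12:00–15:30, 17:50–18:10.
Hassan → UTC: 11:00–12:20, 12:40–13:10, 15:20–16:00.
Freya → UTC: 03:00–03:20, 05:30–06:00, 06:10–10:00, 10:10–14:00.
Anders ∩ Hassan: 12:00–12:20, 12:40–13:10, 15:20–15:30.
Anders ∩ Hassan ∩ Freya: 12:00–12:20, 12:40–13:10.
Total common minutes: 20 + 30 = 50.

50 minutes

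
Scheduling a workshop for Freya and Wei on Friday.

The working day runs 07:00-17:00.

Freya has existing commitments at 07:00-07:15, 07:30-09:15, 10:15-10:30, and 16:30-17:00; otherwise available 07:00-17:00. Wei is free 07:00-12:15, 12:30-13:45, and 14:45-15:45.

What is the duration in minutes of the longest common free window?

Freya free within 07:00–17:00: 07:15–07:30, 09:15–10:15, 10:30–16:30.
Freya ∩ Wei: 07:15–07:30, 09:15–10:15, 10:30–12:15, 12:30–13:45, 14:45–15:45.
Common window lengths: 15, 60, 105, 75, 60 min; longest is 105.

105 minutes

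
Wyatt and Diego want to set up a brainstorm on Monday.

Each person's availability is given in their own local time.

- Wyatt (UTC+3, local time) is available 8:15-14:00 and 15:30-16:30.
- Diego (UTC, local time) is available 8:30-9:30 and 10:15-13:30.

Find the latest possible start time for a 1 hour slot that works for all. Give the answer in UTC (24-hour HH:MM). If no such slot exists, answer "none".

Wyatt → UTC: 05:15–11:00, 12:30–13:30.
Diego → UTC: 08:30–09:30, 10:15–13:30.
Wyatt ∩ Diego: 08:30–09:30, 10:15–11:00, 12:30–13:30.
Windows ≥ 60 min: 08:30–09:30, 12:30–13:30.
Latest start in the last window 12:30–13:30 is 13:30 − 60 min = 12:30.

12:30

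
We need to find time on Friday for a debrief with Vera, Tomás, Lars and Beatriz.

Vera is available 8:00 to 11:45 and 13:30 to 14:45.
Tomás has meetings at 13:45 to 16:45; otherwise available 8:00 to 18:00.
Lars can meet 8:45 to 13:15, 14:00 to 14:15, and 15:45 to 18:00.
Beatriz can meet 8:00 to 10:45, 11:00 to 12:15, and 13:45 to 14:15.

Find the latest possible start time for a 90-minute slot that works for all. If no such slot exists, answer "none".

09:15

Tomás free within 08:00–18:00: 08:00–13:45, 16:45–18:00.
Vera ∩ Tomás: 08:00–11:45, 13:30–13:45.
Vera ∩ Tomás ∩ Lars: 08:45–11:45.
Vera ∩ Tomás ∩ Lars ∩ Beatriz: 08:45–10:45, 11:00–11:45.
Windows ≥ 90 min: 08:45–10:45.
Latest start in the last window 08:45–10:45 is 10:45 − 90 min = 09:15.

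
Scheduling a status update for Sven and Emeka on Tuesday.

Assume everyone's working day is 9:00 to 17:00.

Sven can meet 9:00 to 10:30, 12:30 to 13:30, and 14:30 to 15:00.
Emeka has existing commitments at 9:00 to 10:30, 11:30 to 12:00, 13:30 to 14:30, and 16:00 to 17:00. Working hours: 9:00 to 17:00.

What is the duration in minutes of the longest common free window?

Emeka free within 09:00–17:00: 10:30–11:30, 12:00–13:30, 14:30–16:00.
Sven ∩ Emeka: 12:30–13:30, 14:30–15:00.
Common window lengths: 60, 30 min; longest is 60.

60 minutes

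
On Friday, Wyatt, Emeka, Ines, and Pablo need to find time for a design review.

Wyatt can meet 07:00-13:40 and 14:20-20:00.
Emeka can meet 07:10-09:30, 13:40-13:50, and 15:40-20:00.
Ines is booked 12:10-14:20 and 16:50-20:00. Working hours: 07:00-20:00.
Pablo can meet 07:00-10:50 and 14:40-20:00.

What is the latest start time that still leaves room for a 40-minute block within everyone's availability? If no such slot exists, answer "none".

Ines free within 07:00–20:00: 07:00–12:10, 14:20–16:50.
Wyatt ∩ Emeka: 07:10–09:30, 15:40–20:00.
Wyatt ∩ Emeka ∩ Ines: 07:10–09:30, 15:40–16:50.
Wyatt ∩ Emeka ∩ Ines ∩ Pablo: 07:10–09:30, 15:40–16:50.
Windows ≥ 40 min: 07:10–09:30, 15:40–16:50.
Latest start in the last window 15:40–16:50 is 16:50 − 40 min = 16:10.

16:10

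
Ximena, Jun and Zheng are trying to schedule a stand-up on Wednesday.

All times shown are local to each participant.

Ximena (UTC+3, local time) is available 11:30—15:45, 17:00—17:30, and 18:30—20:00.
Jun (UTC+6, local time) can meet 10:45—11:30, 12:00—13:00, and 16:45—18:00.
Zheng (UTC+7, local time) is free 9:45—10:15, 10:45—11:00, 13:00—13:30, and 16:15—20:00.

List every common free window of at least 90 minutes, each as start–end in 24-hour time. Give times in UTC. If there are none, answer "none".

Ximena → UTC: 08:30–12:45, 14:00–14:30, 15:30–17:00.
Jun → UTC: 04:45–05:30, 06:00–07:00, 10:45–12:00.
Zheng → UTC: 02:45–03:15, 03:45–04:00, 06:00–06:30, 09:15–13:00.
Ximena ∩ Jun: 10:45–12:00.
Ximena ∩ Jun ∩ Zheng: 10:45–12:00.
Windows ≥ 90 min: (none).

none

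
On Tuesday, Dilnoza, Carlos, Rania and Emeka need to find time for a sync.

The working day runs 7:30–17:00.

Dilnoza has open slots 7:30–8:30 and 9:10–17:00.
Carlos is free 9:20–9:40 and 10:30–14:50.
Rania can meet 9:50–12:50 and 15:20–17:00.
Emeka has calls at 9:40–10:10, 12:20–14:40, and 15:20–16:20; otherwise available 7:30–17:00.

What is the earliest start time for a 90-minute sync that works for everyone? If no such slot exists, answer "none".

Emeka free within 07:30–17:00: 07:30–09:40, 10:10–12:20, 14:40–15:20, 16:20–17:00.
Dilnoza ∩ Carlos: 09:20–09:40, 10:30–14:50.
Dilnoza ∩ Carlos ∩ Rania: 10:30–12:50.
Dilnoza ∩ Carlos ∩ Rania ∩ Emeka: 10:30–12:20.
Windows ≥ 90 min: 10:30–12:20.
Earliest such window starts at 10:30.

10:30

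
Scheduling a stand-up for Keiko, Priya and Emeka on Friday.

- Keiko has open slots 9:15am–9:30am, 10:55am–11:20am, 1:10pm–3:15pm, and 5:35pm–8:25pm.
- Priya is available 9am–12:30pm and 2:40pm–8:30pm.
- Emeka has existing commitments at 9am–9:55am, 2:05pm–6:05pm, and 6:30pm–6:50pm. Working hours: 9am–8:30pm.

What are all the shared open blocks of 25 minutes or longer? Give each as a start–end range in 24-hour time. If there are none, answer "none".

Emeka free within 09:00–20:30: 09:55–14:05, 18:05–18:30, 18:50–20:30.
Keiko ∩ Priya: 09:15–09:30, 10:55–11:20, 14:40–15:15, 17:35–20:25.
Keiko ∩ Priya ∩ Emeka: 10:55–11:20, 18:05–18:30, 18:50–20:25.
Windows ≥ 25 min: 10:55–11:20, 18:05–18:30, 18:50–20:25.

10:55–11:20, 18:05–18:30, 18:50–20:25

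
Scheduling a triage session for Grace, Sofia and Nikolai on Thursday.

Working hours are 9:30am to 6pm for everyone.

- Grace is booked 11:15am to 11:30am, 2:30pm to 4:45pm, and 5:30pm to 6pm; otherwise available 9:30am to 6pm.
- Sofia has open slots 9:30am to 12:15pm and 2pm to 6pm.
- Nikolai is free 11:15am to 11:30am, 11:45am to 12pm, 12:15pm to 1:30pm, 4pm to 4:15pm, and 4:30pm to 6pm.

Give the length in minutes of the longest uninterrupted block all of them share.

Grace free within 09:30–18:00: 09:30–11:15, 11:30–14:30, 16:45–17:30.
Grace ∩ Sofia: 09:30–11:15, 11:30–12:15, 14:00–14:30, 16:45–17:30.
Grace ∩ Sofia ∩ Nikolai: 11:45–12:00, 16:45–17:30.
Common window lengths: 15, 45 min; longest is 45.

45 minutes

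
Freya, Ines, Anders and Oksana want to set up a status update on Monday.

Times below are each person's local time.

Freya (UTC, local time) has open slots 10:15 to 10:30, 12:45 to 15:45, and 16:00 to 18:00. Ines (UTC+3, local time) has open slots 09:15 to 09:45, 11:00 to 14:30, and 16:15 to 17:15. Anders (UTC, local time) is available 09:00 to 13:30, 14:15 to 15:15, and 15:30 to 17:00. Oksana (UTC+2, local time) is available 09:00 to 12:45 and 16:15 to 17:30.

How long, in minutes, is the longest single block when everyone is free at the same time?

Freya → UTC: 10:15–10:30, 12:45–15:45, 16:00–18:00.
Ines → UTC: 06:15–06:45, 08:00–11:30, 13:15–14:15.
Anders → UTC: 09:00–13:30, 14:15–15:15, 15:30–17:00.
Oksana → UTC: 07:00–10:45, 14:15–15:30.
Freya ∩ Ines: 10:15–10:30, 13:15–14:15.
Freya ∩ Ines ∩ Anders: 10:15–10:30, 13:15–13:30.
Freya ∩ Ines ∩ Anders ∩ Oksana: 10:15–10:30.
Single common window of 15 minutes.

15 minutes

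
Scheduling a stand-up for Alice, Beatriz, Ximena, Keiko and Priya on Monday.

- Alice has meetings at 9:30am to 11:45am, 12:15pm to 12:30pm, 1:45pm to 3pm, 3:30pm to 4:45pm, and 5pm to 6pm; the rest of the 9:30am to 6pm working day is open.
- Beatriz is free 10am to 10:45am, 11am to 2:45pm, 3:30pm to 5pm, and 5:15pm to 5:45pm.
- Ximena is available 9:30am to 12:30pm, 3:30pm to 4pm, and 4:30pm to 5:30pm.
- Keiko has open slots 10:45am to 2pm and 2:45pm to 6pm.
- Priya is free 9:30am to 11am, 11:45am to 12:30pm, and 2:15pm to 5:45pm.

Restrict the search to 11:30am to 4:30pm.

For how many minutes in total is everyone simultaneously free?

Alice free within 09:30–18:00: 11:45–12:15, 12:30–13:45, 15:00–15:30, 16:45–17:00.
Alice ∩ Beatriz: 11:45–12:15, 12:30–13:45, 16:45–17:00.
Alice ∩ Beatriz ∩ Ximena: 11:45–12:15, 16:45–17:00.
Alice ∩ Beatriz ∩ Ximena ∩ Keiko: 11:45–12:15, 16:45–17:00.
Alice ∩ Beatriz ∩ Ximena ∩ Keiko ∩ Priya: 11:45–12:15, 16:45–17:00.
Restricted to 11:30–16:30: 11:45–12:15.
Total common minutes: 30.

30 minutes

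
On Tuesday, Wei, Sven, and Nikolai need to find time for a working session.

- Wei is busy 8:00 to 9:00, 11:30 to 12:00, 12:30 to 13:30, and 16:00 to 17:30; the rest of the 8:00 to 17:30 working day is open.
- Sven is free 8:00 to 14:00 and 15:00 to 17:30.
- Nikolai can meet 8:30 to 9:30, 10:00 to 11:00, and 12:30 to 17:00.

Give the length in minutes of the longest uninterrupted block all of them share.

60 minutes

Wei free within 08:00–17:30: 09:00–11:30, 12:00–12:30, 13:30–16:00.
Wei ∩ Sven: 09:00–11:30, 12:00–12:30, 13:30–14:00, 15:00–16:00.
Wei ∩ Sven ∩ Nikolai: 09:00–09:30, 10:00–11:00, 13:30–14:00, 15:00–16:00.
Common window lengths: 30, 60, 30, 60 min; longest is 60.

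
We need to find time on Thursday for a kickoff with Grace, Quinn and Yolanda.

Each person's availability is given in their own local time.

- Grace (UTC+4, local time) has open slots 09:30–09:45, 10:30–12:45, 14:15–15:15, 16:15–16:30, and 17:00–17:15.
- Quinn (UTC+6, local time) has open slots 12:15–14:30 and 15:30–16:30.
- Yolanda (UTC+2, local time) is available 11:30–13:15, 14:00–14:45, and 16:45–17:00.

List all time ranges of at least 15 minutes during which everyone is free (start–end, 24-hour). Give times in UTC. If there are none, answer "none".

10:15–10:30

Grace → UTC: 05:30–05:45, 06:30–08:45, 10:15–11:15, 12:15–12:30, 13:00–13:15.
Quinn → UTC: 06:15–08:30, 09:30–10:30.
Yolanda → UTC: 09:30–11:15, 12:00–12:45, 14:45–15:00.
Grace ∩ Quinn: 06:30–08:30, 10:15–10:30.
Grace ∩ Quinn ∩ Yolanda: 10:15–10:30.
Windows ≥ 15 min: 10:15–10:30.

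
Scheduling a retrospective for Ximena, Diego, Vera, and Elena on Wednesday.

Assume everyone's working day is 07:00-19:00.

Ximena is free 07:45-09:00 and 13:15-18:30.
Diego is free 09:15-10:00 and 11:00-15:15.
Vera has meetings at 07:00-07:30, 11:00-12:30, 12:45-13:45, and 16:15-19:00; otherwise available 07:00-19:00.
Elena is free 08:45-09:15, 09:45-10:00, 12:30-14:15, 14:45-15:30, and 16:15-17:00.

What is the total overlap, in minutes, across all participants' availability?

60 minutes

Vera free within 07:00–19:00: 07:30–11:00, 12:30–12:45, 13:45–16:15.
Ximena ∩ Diego: 13:15–15:15.
Ximena ∩ Diego ∩ Vera: 13:45–15:15.
Ximena ∩ Diego ∩ Vera ∩ Elena: 13:45–14:15, 14:45–15:15.
Total common minutes: 30 + 30 = 60.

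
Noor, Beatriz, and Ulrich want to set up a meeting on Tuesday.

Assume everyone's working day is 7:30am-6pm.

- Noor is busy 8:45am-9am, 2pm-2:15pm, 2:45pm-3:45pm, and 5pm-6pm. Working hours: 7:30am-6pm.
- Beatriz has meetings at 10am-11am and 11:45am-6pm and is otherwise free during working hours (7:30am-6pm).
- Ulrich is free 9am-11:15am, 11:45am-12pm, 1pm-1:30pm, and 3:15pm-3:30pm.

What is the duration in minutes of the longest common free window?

Noor free within 07:30–18:00: 07:30–08:45, 09:00–14:00, 14:15–14:45, 15:45–17:00.
Beatriz free within 07:30–18:00: 07:30–10:00, 11:00–11:45.
Noor ∩ Beatriz: 07:30–08:45, 09:00–10:00, 11:00–11:45.
Noor ∩ Beatriz ∩ Ulrich: 09:00–10:00, 11:00–11:15.
Common window lengths: 60, 15 min; longest is 60.

60 minutes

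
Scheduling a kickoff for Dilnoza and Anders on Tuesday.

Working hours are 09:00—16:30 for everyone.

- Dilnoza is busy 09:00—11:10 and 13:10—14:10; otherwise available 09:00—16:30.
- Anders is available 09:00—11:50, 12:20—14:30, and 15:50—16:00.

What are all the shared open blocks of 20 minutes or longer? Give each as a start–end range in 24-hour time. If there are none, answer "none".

11:10–11:50, 12:20–13:10, 14:10–14:30

Dilnoza free within 09:00–16:30: 11:10–13:10, 14:10–16:30.
Dilnoza ∩ Anders: 11:10–11:50, 12:20–13:10, 14:10–14:30, 15:50–16:00.
Windows ≥ 20 min: 11:10–11:50, 12:20–13:10, 14:10–14:30.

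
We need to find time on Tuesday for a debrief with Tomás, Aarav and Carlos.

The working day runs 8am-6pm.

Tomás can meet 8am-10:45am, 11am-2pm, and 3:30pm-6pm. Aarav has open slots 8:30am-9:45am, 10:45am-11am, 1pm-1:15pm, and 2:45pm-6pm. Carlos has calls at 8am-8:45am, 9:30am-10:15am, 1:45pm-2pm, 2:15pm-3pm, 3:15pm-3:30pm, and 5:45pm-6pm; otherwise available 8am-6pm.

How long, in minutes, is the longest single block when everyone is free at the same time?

135 minutes

Carlos free within 08:00–18:00: 08:45–09:30, 10:15–13:45, 14:00–14:15, 15:00–15:15, 15:30–17:45.
Tomás ∩ Aarav: 08:30–09:45, 13:00–13:15, 15:30–18:00.
Tomás ∩ Aarav ∩ Carlos: 08:45–09:30, 13:00–13:15, 15:30–17:45.
Common window lengths: 45, 15, 135 min; longest is 135.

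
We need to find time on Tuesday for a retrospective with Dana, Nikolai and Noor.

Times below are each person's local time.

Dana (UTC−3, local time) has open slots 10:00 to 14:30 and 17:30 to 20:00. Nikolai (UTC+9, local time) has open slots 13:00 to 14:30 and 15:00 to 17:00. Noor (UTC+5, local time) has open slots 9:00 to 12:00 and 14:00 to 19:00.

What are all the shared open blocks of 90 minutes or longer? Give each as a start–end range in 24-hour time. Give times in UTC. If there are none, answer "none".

none

Dana → UTC: 13:00–17:30, 20:30–23:00.
Nikolai → UTC: 04:00–05:30, 06:00–08:00.
Noor → UTC: 04:00–07:00, 09:00–14:00.
Dana ∩ Nikolai: (none).
Dana ∩ Nikolai ∩ Noor: (none).
Windows ≥ 90 min: (none).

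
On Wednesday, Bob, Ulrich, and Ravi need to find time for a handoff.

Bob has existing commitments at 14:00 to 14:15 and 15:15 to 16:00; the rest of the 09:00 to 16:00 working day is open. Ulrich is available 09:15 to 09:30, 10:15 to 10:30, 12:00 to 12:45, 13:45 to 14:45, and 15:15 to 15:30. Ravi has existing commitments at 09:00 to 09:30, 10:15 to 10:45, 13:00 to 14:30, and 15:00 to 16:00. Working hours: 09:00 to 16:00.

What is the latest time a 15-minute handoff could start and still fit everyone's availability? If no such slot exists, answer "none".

14:30

Bob free within 09:00–16:00: 09:00–14:00, 14:15–15:15.
Ravi free within 09:00–16:00: 09:30–10:15, 10:45–13:00, 14:30–15:00.
Bob ∩ Ulrich: 09:15–09:30, 10:15–10:30, 12:00–12:45, 13:45–14:00, 14:15–14:45.
Bob ∩ Ulrich ∩ Ravi: 12:00–12:45, 14:30–14:45.
Windows ≥ 15 min: 12:00–12:45, 14:30–14:45.
Latest start in the last window 14:30–14:45 is 14:45 − 15 min = 14:30.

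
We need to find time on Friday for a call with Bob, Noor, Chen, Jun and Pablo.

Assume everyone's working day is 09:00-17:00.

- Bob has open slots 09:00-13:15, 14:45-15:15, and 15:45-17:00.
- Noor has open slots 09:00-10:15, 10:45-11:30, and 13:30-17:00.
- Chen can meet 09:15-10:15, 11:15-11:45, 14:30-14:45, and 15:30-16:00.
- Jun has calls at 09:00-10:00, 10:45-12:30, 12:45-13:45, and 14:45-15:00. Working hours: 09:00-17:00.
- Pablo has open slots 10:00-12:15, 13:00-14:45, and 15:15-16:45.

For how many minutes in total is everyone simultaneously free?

30 minutes

Jun free within 09:00–17:00: 10:00–10:45, 12:30–12:45, 13:45–14:45, 15:00–17:00.
Bob ∩ Noor: 09:00–10:15, 10:45–11:30, 14:45–15:15, 15:45–17:00.
Bob ∩ Noor ∩ Chen: 09:15–10:15, 11:15–11:30, 15:45–16:00.
Bob ∩ Noor ∩ Chen ∩ Jun: 10:00–10:15, 15:45–16:00.
Bob ∩ Noor ∩ Chen ∩ Jun ∩ Pablo: 10:00–10:15, 15:45–16:00.
Total common minutes: 15 + 15 = 30.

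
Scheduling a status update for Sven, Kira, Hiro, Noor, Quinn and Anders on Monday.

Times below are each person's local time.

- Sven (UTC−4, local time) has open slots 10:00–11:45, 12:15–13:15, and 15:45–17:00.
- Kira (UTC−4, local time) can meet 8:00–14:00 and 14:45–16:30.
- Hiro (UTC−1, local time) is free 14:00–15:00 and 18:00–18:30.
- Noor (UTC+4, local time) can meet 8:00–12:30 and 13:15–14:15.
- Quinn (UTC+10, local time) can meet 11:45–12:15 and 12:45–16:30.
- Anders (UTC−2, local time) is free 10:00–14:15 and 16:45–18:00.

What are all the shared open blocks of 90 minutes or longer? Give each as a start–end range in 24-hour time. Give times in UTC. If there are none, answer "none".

Sven → UTC: 14:00–15:45, 16:15–17:15, 19:45–21:00.
Kira → UTC: 12:00–18:00, 18:45–20:30.
Hiro → UTC: 15:00–16:00, 19:00–19:30.
Noor → UTC: 04:00–08:30, 09:15–10:15.
Quinn → UTC: 01:45–02:15, 02:45–06:30.
Anders → UTC: 12:00–16:15, 18:45–20:00.
Sven ∩ Kira: 14:00–15:45, 16:15–17:15, 19:45–20:30.
Sven ∩ Kira ∩ Hiro: 15:00–15:45.
Sven ∩ Kira ∩ Hiro ∩ Noor: (none).
Sven ∩ Kira ∩ Hiro ∩ Noor ∩ Quinn: (none).
Sven ∩ Kira ∩ Hiro ∩ Noor ∩ Quinn ∩ Anders: (none).
Windows ≥ 90 min: (none).

none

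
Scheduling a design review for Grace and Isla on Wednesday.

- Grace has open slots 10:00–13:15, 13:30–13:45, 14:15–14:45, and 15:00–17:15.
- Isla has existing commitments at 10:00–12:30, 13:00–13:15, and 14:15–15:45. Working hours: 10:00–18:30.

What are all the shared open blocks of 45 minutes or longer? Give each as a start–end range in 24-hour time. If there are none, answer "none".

Isla free within 10:00–18:30: 12:30–13:00, 13:15–14:15, 15:45–18:30.
Grace ∩ Isla: 12:30–13:00, 13:30–13:45, 15:45–17:15.
Windows ≥ 45 min: 15:45–17:15.

15:45–17:15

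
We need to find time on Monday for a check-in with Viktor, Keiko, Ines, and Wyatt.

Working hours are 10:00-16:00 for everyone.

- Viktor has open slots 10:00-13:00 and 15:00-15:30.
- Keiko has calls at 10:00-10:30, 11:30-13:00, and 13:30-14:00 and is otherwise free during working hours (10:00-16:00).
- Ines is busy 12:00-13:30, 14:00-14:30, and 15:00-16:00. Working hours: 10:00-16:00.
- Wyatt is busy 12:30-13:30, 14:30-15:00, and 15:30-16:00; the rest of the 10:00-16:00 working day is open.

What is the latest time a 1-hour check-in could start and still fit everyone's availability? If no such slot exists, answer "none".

Keiko free within 10:00–16:00: 10:30–11:30, 13:00–13:30, 14:00–16:00.
Ines free within 10:00–16:00: 10:00–12:00, 13:30–14:00, 14:30–15:00.
Wyatt free within 10:00–16:00: 10:00–12:30, 13:30–14:30, 15:00–15:30.
Viktor ∩ Keiko: 10:30–11:30, 15:00–15:30.
Viktor ∩ Keiko ∩ Ines: 10:30–11:30.
Viktor ∩ Keiko ∩ Ines ∩ Wyatt: 10:30–11:30.
Windows ≥ 60 min: 10:30–11:30.
Latest start in the last window 10:30–11:30 is 11:30 − 60 min = 10:30.

10:30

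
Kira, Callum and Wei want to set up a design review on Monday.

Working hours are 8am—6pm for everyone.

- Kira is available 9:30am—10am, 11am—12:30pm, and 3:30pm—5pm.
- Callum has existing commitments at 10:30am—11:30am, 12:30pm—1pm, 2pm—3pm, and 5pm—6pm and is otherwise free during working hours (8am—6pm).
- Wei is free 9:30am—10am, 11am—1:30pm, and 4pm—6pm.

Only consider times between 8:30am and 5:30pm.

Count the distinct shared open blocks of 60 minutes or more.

Callum free within 08:00–18:00: 08:00–10:30, 11:30–12:30, 13:00–14:00, 15:00–17:00.
Kira ∩ Callum: 09:30–10:00, 11:30–12:30, 15:30–17:00.
Kira ∩ Callum ∩ Wei: 09:30–10:00, 11:30–12:30, 16:00–17:00.
Restricted to 08:30–17:30: 09:30–10:00, 11:30–12:30, 16:00–17:00.
Windows ≥ 60 min: 11:30–12:30, 16:00–17:00.
That's 2 windows.

2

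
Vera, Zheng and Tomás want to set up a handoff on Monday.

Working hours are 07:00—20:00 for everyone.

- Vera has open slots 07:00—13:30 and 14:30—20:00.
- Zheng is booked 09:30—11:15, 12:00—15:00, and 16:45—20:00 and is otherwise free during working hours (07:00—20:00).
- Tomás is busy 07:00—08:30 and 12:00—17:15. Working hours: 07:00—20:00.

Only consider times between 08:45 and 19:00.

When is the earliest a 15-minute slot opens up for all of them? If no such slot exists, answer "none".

Zheng free within 07:00–20:00: 07:00–09:30, 11:15–12:00, 15:00–16:45.
Tomás free within 07:00–20:00: 08:30–12:00, 17:15–20:00.
Vera ∩ Zheng: 07:00–09:30, 11:15–12:00, 15:00–16:45.
Vera ∩ Zheng ∩ Tomás: 08:30–09:30, 11:15–12:00.
Restricted to 08:45–19:00: 08:45–09:30, 11:15–12:00.
Windows ≥ 15 min: 08:45–09:30, 11:15–12:00.
Earliest such window starts at 08:45.

08:45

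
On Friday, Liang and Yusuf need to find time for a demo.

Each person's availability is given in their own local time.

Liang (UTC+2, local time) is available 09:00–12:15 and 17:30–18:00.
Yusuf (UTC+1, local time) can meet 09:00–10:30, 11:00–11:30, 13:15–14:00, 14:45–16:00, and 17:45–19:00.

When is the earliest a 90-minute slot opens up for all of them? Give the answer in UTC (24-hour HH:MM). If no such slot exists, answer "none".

08:00

Liang → UTC: 07:00–10:15, 15:30–16:00.
Yusuf → UTC: 08:00–09:30, 10:00–10:30, 12:15–13:00, 13:45–15:00, 16:45–18:00.
Liang ∩ Yusuf: 08:00–09:30, 10:00–10:15.
Windows ≥ 90 min: 08:00–09:30.
Earliest such window starts at 08:00.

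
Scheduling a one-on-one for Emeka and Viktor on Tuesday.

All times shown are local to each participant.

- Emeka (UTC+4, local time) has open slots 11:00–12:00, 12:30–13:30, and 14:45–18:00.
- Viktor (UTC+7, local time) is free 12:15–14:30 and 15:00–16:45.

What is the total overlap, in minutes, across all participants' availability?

90 minutes

Emeka → UTC: 07:00–08:00, 08:30–09:30, 10:45–14:00.
Viktor → UTC: 05:15–07:30, 08:00–09:45.
Emeka ∩ Viktor: 07:00–07:30, 08:30–09:30.
Total common minutes: 30 + 60 = 90.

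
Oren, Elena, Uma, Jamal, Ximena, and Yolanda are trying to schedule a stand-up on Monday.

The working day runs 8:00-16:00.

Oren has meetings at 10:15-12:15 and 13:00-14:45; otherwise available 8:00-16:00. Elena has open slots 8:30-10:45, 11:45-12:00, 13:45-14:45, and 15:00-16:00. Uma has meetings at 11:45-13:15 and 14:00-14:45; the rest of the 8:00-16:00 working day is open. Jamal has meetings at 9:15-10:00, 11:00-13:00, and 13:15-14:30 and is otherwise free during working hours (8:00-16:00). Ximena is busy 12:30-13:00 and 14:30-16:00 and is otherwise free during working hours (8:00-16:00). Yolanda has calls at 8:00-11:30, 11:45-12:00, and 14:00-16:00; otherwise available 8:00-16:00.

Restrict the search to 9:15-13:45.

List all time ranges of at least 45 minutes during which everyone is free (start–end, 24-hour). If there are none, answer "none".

Oren free within 08:00–16:00: 08:00–10:15, 12:15–13:00, 14:45–16:00.
Uma free within 08:00–16:00: 08:00–11:45, 13:15–14:00, 14:45–16:00.
Jamal free within 08:00–16:00: 08:00–09:15, 10:00–11:00, 13:00–13:15, 14:30–16:00.
Ximena free within 08:00–16:00: 08:00–12:30, 13:00–14:30.
Yolanda free within 08:00–16:00: 11:30–11:45, 12:00–14:00.
Oren ∩ Elena: 08:30–10:15, 15:00–16:00.
Oren ∩ Elena ∩ Uma: 08:30–10:15, 15:00–16:00.
Oren ∩ Elena ∩ Uma ∩ Jamal: 08:30–09:15, 10:00–10:15, 15:00–16:00.
Oren ∩ Elena ∩ Uma ∩ Jamal ∩ Ximena: 08:30–09:15, 10:00–10:15.
Oren ∩ Elena ∩ Uma ∩ Jamal ∩ Ximena ∩ Yolanda: (none).
Restricted to 09:15–13:45: (none).
Windows ≥ 45 min: (none).

none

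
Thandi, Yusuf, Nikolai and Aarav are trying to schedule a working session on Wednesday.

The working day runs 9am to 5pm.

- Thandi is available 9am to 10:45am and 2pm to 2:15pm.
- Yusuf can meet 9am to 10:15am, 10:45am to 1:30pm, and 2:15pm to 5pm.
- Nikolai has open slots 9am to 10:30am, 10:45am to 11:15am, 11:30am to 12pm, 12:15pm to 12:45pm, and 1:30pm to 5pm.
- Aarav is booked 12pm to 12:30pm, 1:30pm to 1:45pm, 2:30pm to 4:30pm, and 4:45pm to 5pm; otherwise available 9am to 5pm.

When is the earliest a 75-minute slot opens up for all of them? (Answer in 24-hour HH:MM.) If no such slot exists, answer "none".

Aarav free within 09:00–17:00: 09:00–12:00, 12:30–13:30, 13:45–14:30, 16:30–16:45.
Thandi ∩ Yusuf: 09:00–10:15.
Thandi ∩ Yusuf ∩ Nikolai: 09:00–10:15.
Thandi ∩ Yusuf ∩ Nikolai ∩ Aarav: 09:00–10:15.
Windows ≥ 75 min: 09:00–10:15.
Earliest such window starts at 09:00.

09:00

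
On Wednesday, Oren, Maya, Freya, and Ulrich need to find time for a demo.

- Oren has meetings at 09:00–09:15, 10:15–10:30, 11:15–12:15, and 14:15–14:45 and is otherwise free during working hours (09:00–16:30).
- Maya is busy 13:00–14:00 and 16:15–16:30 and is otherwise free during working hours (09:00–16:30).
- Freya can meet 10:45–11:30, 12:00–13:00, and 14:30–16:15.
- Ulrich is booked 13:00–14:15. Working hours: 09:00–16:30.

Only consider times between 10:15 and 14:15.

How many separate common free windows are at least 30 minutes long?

Oren free within 09:00–16:30: 09:15–10:15, 10:30–11:15, 12:15–14:15, 14:45–16:30.
Maya free within 09:00–16:30: 09:00–13:00, 14:00–16:15.
Ulrich free within 09:00–16:30: 09:00–13:00, 14:15–16:30.
Oren ∩ Maya: 09:15–10:15, 10:30–11:15, 12:15–13:00, 14:00–14:15, 14:45–16:15.
Oren ∩ Maya ∩ Freya: 10:45–11:15, 12:15–13:00, 14:45–16:15.
Oren ∩ Maya ∩ Freya ∩ Ulrich: 10:45–11:15, 12:15–13:00, 14:45–16:15.
Restricted to 10:15–14:15: 10:45–11:15, 12:15–13:00.
Windows ≥ 30 min: 10:45–11:15, 12:15–13:00.
That's 2 windows.

2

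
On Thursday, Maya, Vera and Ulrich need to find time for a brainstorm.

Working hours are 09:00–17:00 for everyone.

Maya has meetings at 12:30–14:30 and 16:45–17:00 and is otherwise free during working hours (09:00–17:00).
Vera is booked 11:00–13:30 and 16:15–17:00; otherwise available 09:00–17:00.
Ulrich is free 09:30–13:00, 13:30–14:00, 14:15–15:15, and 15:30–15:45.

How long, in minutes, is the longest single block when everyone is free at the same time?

90 minutes

Maya free within 09:00–17:00: 09:00–12:30, 14:30–16:45.
Vera free within 09:00–17:00: 09:00–11:00, 13:30–16:15.
Maya ∩ Vera: 09:00–11:00, 14:30–16:15.
Maya ∩ Vera ∩ Ulrich: 09:30–11:00, 14:30–15:15, 15:30–15:45.
Common window lengths: 90, 45, 15 min; longest is 90.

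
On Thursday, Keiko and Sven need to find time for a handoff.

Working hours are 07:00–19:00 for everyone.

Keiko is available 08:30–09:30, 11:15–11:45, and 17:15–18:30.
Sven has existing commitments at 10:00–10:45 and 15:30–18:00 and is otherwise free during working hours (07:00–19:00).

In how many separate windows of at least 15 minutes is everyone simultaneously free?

3

Sven free within 07:00–19:00: 07:00–10:00, 10:45–15:30, 18:00–19:00.
Keiko ∩ Sven: 08:30–09:30, 11:15–11:45, 18:00–18:30.
Windows ≥ 15 min: 08:30–09:30, 11:15–11:45, 18:00–18:30.
That's 3 windows.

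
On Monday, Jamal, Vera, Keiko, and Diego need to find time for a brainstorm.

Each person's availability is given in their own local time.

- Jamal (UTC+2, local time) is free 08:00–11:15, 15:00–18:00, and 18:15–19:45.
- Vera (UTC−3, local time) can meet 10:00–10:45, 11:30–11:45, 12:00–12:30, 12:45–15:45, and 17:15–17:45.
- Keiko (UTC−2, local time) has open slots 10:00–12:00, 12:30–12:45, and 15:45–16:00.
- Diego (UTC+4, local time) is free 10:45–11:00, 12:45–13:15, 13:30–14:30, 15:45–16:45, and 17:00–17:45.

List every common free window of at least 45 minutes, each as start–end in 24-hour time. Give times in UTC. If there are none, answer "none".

13:00–13:45

Jamal → UTC: 06:00–09:15, 13:00–16:00, 16:15–17:45.
Vera → UTC: 13:00–13:45, 14:30–14:45, 15:00–15:30, 15:45–18:45, 20:15–20:45.
Keiko → UTC: 12:00–14:00, 14:30–14:45, 17:45–18:00.
Diego → UTC: 06:45–07:00, 08:45–09:15, 09:30–10:30, 11:45–12:45, 13:00–13:45.
Jamal ∩ Vera: 13:00–13:45, 14:30–14:45, 15:00–15:30, 15:45–16:00, 16:15–17:45.
Jamal ∩ Vera ∩ Keiko: 13:00–13:45, 14:30–14:45.
Jamal ∩ Vera ∩ Keiko ∩ Diego: 13:00–13:45.
Windows ≥ 45 min: 13:00–13:45.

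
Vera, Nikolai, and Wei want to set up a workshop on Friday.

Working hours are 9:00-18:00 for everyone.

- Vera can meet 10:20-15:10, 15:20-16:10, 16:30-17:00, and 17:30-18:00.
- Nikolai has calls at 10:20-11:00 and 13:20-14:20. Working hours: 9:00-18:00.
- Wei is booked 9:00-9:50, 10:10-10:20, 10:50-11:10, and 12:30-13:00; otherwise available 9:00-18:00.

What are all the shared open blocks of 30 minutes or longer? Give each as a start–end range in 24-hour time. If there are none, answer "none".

11:10–12:30, 14:20–15:10, 15:20–16:10, 16:30–17:00, 17:30–18:00

Nikolai free within 09:00–18:00: 09:00–10:20, 11:00–13:20, 14:20–18:00.
Wei free within 09:00–18:00: 09:50–10:10, 10:20–10:50, 11:10–12:30, 13:00–18:00.
Vera ∩ Nikolai: 11:00–13:20, 14:20–15:10, 15:20–16:10, 16:30–17:00, 17:30–18:00.
Vera ∩ Nikolai ∩ Wei: 11:10–12:30, 13:00–13:20, 14:20–15:10, 15:20–16:10, 16:30–17:00, 17:30–18:00.
Windows ≥ 30 min: 11:10–12:30, 14:20–15:10, 15:20–16:10, 16:30–17:00, 17:30–18:00.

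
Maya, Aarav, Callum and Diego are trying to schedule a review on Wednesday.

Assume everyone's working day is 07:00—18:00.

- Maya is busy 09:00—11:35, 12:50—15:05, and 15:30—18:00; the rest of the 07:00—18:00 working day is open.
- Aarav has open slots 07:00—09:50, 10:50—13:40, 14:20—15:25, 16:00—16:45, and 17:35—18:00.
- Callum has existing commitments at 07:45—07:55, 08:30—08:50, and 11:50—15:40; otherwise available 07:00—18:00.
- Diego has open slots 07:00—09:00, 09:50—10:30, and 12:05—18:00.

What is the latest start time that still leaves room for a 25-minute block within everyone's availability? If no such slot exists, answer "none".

Maya free within 07:00–18:00: 07:00–09:00, 11:35–12:50, 15:05–15:30.
Callum free within 07:00–18:00: 07:00–07:45, 07:55–08:30, 08:50–11:50, 15:40–18:00.
Maya ∩ Aarav: 07:00–09:00, 11:35–12:50, 15:05–15:25.
Maya ∩ Aarav ∩ Callum: 07:00–07:45, 07:55–08:30, 08:50–09:00, 11:35–11:50.
Maya ∩ Aarav ∩ Callum ∩ Diego: 07:00–07:45, 07:55–08:30, 08:50–09:00.
Windows ≥ 25 min: 07:00–07:45, 07:55–08:30.
Latest start in the last window 07:55–08:30 is 08:30 − 25 min = 08:05.

08:05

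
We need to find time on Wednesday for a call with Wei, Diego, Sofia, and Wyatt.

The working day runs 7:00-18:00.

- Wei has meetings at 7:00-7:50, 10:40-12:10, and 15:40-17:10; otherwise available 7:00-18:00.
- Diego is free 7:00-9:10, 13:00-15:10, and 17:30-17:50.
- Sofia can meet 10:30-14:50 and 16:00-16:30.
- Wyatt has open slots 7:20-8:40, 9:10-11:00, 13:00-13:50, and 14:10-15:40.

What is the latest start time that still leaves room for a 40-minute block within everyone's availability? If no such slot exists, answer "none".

Wei free within 07:00–18:00: 07:50–10:40, 12:10–15:40, 17:10–18:00.
Wei ∩ Diego: 07:50–09:10, 13:00–15:10, 17:30–17:50.
Wei ∩ Diego ∩ Sofia: 13:00–14:50.
Wei ∩ Diego ∩ Sofia ∩ Wyatt: 13:00–13:50, 14:10–14:50.
Windows ≥ 40 min: 13:00–13:50, 14:10–14:50.
Latest start in the last window 14:10–14:50 is 14:50 − 40 min = 14:10.

14:10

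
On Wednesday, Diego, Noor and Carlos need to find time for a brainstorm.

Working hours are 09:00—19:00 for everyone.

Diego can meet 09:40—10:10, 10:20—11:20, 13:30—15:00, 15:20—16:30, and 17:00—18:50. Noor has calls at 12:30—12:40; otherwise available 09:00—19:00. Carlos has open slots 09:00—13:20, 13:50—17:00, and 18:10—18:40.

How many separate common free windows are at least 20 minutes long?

5

Noor free within 09:00–19:00: 09:00–12:30, 12:40–19:00.
Diego ∩ Noor: 09:40–10:10, 10:20–11:20, 13:30–15:00, 15:20–16:30, 17:00–18:50.
Diego ∩ Noor ∩ Carlos: 09:40–10:10, 10:20–11:20, 13:50–15:00, 15:20–16:30, 18:10–18:40.
Windows ≥ 20 min: 09:40–10:10, 10:20–11:20, 13:50–15:00, 15:20–16:30, 18:10–18:40.
That's 5 windows.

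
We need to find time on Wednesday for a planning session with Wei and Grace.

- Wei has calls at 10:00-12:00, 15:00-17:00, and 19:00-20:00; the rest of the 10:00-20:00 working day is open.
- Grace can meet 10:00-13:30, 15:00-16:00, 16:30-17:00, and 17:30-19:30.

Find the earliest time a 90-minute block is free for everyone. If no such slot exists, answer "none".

Wei free within 10:00–20:00: 12:00–15:00, 17:00–19:00.
Wei ∩ Grace: 12:00–13:30, 17:30–19:00.
Windows ≥ 90 min: 12:00–13:30, 17:30–19:00.
Earliest such window starts at 12:00.

12:00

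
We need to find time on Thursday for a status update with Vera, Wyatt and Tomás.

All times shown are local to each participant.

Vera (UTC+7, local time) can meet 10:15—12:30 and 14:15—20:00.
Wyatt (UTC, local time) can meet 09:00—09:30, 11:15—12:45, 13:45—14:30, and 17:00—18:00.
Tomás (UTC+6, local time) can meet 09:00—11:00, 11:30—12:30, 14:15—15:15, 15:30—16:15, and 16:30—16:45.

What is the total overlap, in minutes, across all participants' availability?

15 minutes

Vera → UTC: 03:15–05:30, 07:15–13:00.
Wyatt → UTC: 09:00–09:30, 11:15–12:45, 13:45–14:30, 17:00–18:00.
Tomás → UTC: 03:00–05:00, 05:30–06:30, 08:15–09:15, 09:30–10:15, 10:30–10:45.
Vera ∩ Wyatt: 09:00–09:30, 11:15–12:45.
Vera ∩ Wyatt ∩ Tomás: 09:00–09:15.
Total common minutes: 15.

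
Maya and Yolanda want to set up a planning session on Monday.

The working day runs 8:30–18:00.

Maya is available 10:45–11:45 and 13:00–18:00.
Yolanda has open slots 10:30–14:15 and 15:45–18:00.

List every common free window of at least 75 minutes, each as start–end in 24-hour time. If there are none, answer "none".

13:00–14:15, 15:45–18:00

Maya ∩ Yolanda: 10:45–11:45, 13:00–14:15, 15:45–18:00.
Windows ≥ 75 min: 13:00–14:15, 15:45–18:00.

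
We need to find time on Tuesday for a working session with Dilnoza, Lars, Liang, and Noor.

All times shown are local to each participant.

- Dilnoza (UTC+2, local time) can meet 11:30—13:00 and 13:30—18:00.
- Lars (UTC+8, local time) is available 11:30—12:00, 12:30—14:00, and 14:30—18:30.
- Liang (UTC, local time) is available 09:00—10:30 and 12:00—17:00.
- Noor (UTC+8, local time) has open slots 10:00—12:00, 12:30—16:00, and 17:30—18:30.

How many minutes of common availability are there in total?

60 minutes

Dilnoza → UTC: 09:30–11:00, 11:30–16:00.
Lars → UTC: 03:30–04:00, 04:30–06:00, 06:30–10:30.
Liang → UTC: 09:00–10:30, 12:00–17:00.
Noor → UTC: 02:00–04:00, 04:30–08:00, 09:30–10:30.
Dilnoza ∩ Lars: 09:30–10:30.
Dilnoza ∩ Lars ∩ Liang: 09:30–10:30.
Dilnoza ∩ Lars ∩ Liang ∩ Noor: 09:30–10:30.
Total common minutes: 60.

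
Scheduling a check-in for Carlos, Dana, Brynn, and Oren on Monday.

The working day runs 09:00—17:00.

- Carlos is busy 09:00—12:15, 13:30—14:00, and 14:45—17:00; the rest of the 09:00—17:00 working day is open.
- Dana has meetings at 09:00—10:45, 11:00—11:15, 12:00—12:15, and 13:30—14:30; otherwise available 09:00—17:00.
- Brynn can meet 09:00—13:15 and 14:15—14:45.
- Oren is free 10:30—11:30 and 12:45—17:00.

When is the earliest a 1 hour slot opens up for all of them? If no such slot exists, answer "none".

none

Carlos free within 09:00–17:00: 12:15–13:30, 14:00–14:45.
Dana free within 09:00–17:00: 10:45–11:00, 11:15–12:00, 12:15–13:30, 14:30–17:00.
Carlos ∩ Dana: 12:15–13:30, 14:30–14:45.
Carlos ∩ Dana ∩ Brynn: 12:15–13:15, 14:30–14:45.
Carlos ∩ Dana ∩ Brynn ∩ Oren: 12:45–13:15, 14:30–14:45.
Windows ≥ 60 min: (none).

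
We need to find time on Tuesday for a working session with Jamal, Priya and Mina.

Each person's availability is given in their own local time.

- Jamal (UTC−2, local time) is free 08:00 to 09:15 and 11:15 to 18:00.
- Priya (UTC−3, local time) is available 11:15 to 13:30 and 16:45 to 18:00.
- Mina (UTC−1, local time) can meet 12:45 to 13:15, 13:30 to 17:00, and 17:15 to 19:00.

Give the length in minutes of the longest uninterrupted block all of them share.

120 minutes

Jamal → UTC: 10:00–11:15, 13:15–20:00.
Priya → UTC: 14:15–16:30, 19:45–21:00.
Mina → UTC: 13:45–14:15, 14:30–18:00, 18:15–20:00.
Jamal ∩ Priya: 14:15–16:30, 19:45–20:00.
Jamal ∩ Priya ∩ Mina: 14:30–16:30, 19:45–20:00.
Common window lengths: 120, 15 min; longest is 120.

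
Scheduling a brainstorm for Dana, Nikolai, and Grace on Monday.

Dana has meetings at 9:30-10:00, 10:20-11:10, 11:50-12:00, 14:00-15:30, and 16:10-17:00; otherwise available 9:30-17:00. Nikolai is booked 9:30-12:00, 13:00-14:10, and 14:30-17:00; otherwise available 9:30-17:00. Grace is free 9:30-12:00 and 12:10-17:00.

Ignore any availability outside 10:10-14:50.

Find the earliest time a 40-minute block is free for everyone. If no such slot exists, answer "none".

Dana free within 09:30–17:00: 10:00–10:20, 11:10–11:50, 12:00–14:00, 15:30–16:10.
Nikolai free within 09:30–17:00: 12:00–13:00, 14:10–14:30.
Dana ∩ Nikolai: 12:00–13:00.
Dana ∩ Nikolai ∩ Grace: 12:10–13:00.
Restricted to 10:10–14:50: 12:10–13:00.
Windows ≥ 40 min: 12:10–13:00.
Earliest such window starts at 12:10.

12:10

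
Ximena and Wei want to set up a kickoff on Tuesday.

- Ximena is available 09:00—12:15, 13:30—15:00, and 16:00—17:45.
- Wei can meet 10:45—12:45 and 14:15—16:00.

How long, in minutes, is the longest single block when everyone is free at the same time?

Ximena ∩ Wei: 10:45–12:15, 14:15–15:00.
Common window lengths: 90, 45 min; longest is 90.

90 minutes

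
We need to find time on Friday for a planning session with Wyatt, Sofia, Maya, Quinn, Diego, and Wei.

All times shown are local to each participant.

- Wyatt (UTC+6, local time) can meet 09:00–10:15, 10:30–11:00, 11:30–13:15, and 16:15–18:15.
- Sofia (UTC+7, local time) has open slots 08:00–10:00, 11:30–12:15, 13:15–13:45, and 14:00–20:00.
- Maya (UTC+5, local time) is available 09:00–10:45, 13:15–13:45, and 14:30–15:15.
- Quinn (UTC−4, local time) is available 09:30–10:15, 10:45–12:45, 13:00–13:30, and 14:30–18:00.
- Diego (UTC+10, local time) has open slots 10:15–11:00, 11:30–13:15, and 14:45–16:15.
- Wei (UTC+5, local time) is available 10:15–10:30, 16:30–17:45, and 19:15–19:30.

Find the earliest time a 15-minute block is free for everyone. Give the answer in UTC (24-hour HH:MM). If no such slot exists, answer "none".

none

Wyatt → UTC: 03:00–04:15, 04:30–05:00, 05:30–07:15, 10:15–12:15.
Sofia → UTC: 01:00–03:00, 04:30–05:15, 06:15–06:45, 07:00–13:00.
Maya → UTC: 04:00–05:45, 08:15–08:45, 09:30–10:15.
Quinn → UTC: 13:30–14:15, 14:45–16:45, 17:00–17:30, 18:30–22:00.
Diego → UTC: 00:15–01:00, 01:30–03:15, 04:45–06:15.
Wei → UTC: 05:15–05:30, 11:30–12:45, 14:15–14:30.
Wyatt ∩ Sofia: 04:30–05:00, 06:15–06:45, 07:00–07:15, 10:15–12:15.
Wyatt ∩ Sofia ∩ Maya: 04:30–05:00.
Wyatt ∩ Sofia ∩ Maya ∩ Quinn: (none).
Wyatt ∩ Sofia ∩ Maya ∩ Quinn ∩ Diego: (none).
Wyatt ∩ Sofia ∩ Maya ∩ Quinn ∩ Diego ∩ Wei: (none).
Windows ≥ 15 min: (none).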